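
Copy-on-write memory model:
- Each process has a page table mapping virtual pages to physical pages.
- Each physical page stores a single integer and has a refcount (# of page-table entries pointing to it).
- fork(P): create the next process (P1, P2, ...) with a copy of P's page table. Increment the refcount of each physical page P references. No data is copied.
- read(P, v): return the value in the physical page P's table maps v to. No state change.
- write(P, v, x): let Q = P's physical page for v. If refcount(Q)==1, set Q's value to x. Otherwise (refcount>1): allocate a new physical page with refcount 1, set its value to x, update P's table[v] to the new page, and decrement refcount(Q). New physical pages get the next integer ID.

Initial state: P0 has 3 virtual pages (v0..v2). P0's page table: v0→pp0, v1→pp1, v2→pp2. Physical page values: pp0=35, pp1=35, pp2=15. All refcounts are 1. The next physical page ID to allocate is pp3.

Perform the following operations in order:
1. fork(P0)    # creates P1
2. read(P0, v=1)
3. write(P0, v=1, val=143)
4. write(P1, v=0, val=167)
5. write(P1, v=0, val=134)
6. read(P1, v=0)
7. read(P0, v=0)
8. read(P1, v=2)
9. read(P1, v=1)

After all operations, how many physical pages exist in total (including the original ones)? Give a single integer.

Answer: 5

Derivation:
Op 1: fork(P0) -> P1. 3 ppages; refcounts: pp0:2 pp1:2 pp2:2
Op 2: read(P0, v1) -> 35. No state change.
Op 3: write(P0, v1, 143). refcount(pp1)=2>1 -> COPY to pp3. 4 ppages; refcounts: pp0:2 pp1:1 pp2:2 pp3:1
Op 4: write(P1, v0, 167). refcount(pp0)=2>1 -> COPY to pp4. 5 ppages; refcounts: pp0:1 pp1:1 pp2:2 pp3:1 pp4:1
Op 5: write(P1, v0, 134). refcount(pp4)=1 -> write in place. 5 ppages; refcounts: pp0:1 pp1:1 pp2:2 pp3:1 pp4:1
Op 6: read(P1, v0) -> 134. No state change.
Op 7: read(P0, v0) -> 35. No state change.
Op 8: read(P1, v2) -> 15. No state change.
Op 9: read(P1, v1) -> 35. No state change.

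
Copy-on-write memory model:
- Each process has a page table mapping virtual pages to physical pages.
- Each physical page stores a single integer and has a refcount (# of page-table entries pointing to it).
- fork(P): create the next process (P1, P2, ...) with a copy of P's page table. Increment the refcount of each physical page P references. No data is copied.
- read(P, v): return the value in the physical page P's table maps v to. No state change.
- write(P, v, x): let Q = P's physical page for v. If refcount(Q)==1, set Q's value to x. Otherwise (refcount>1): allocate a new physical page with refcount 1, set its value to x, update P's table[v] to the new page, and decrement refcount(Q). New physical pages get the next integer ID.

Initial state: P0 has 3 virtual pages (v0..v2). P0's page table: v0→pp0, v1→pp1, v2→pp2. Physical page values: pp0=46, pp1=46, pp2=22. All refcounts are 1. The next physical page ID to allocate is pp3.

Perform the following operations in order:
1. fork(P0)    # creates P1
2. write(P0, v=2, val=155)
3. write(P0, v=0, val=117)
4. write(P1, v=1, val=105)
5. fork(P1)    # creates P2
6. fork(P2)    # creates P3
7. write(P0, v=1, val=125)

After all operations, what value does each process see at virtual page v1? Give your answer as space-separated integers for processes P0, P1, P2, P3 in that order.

Op 1: fork(P0) -> P1. 3 ppages; refcounts: pp0:2 pp1:2 pp2:2
Op 2: write(P0, v2, 155). refcount(pp2)=2>1 -> COPY to pp3. 4 ppages; refcounts: pp0:2 pp1:2 pp2:1 pp3:1
Op 3: write(P0, v0, 117). refcount(pp0)=2>1 -> COPY to pp4. 5 ppages; refcounts: pp0:1 pp1:2 pp2:1 pp3:1 pp4:1
Op 4: write(P1, v1, 105). refcount(pp1)=2>1 -> COPY to pp5. 6 ppages; refcounts: pp0:1 pp1:1 pp2:1 pp3:1 pp4:1 pp5:1
Op 5: fork(P1) -> P2. 6 ppages; refcounts: pp0:2 pp1:1 pp2:2 pp3:1 pp4:1 pp5:2
Op 6: fork(P2) -> P3. 6 ppages; refcounts: pp0:3 pp1:1 pp2:3 pp3:1 pp4:1 pp5:3
Op 7: write(P0, v1, 125). refcount(pp1)=1 -> write in place. 6 ppages; refcounts: pp0:3 pp1:1 pp2:3 pp3:1 pp4:1 pp5:3
P0: v1 -> pp1 = 125
P1: v1 -> pp5 = 105
P2: v1 -> pp5 = 105
P3: v1 -> pp5 = 105

Answer: 125 105 105 105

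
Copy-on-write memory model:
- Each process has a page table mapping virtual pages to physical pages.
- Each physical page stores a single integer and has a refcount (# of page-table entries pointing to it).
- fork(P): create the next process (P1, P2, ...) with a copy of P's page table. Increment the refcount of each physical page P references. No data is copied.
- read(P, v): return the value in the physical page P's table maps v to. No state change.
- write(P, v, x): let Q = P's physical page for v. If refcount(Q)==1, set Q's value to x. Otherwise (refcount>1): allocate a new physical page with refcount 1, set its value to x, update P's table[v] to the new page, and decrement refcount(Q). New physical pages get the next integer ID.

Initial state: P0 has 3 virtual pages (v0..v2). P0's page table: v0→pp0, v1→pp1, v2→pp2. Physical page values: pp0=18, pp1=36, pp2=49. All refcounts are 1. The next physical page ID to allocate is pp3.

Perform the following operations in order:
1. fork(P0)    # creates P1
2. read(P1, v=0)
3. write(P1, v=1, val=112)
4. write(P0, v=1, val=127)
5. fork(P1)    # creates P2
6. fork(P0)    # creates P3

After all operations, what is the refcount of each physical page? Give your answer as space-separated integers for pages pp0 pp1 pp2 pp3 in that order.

Op 1: fork(P0) -> P1. 3 ppages; refcounts: pp0:2 pp1:2 pp2:2
Op 2: read(P1, v0) -> 18. No state change.
Op 3: write(P1, v1, 112). refcount(pp1)=2>1 -> COPY to pp3. 4 ppages; refcounts: pp0:2 pp1:1 pp2:2 pp3:1
Op 4: write(P0, v1, 127). refcount(pp1)=1 -> write in place. 4 ppages; refcounts: pp0:2 pp1:1 pp2:2 pp3:1
Op 5: fork(P1) -> P2. 4 ppages; refcounts: pp0:3 pp1:1 pp2:3 pp3:2
Op 6: fork(P0) -> P3. 4 ppages; refcounts: pp0:4 pp1:2 pp2:4 pp3:2

Answer: 4 2 4 2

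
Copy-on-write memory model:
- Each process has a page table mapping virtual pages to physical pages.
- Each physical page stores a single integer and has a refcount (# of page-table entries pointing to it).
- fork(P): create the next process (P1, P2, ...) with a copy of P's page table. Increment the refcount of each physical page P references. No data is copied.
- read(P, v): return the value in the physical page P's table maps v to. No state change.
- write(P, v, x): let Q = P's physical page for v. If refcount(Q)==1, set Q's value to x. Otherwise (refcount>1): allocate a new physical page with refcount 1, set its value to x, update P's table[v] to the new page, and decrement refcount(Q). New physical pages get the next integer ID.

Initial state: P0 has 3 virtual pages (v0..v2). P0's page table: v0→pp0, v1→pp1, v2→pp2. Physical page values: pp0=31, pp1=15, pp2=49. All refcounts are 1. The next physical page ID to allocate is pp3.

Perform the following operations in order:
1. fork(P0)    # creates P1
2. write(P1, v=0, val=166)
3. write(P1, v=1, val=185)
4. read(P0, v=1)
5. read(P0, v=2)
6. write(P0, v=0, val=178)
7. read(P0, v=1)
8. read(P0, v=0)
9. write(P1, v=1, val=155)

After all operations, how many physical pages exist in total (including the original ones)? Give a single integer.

Answer: 5

Derivation:
Op 1: fork(P0) -> P1. 3 ppages; refcounts: pp0:2 pp1:2 pp2:2
Op 2: write(P1, v0, 166). refcount(pp0)=2>1 -> COPY to pp3. 4 ppages; refcounts: pp0:1 pp1:2 pp2:2 pp3:1
Op 3: write(P1, v1, 185). refcount(pp1)=2>1 -> COPY to pp4. 5 ppages; refcounts: pp0:1 pp1:1 pp2:2 pp3:1 pp4:1
Op 4: read(P0, v1) -> 15. No state change.
Op 5: read(P0, v2) -> 49. No state change.
Op 6: write(P0, v0, 178). refcount(pp0)=1 -> write in place. 5 ppages; refcounts: pp0:1 pp1:1 pp2:2 pp3:1 pp4:1
Op 7: read(P0, v1) -> 15. No state change.
Op 8: read(P0, v0) -> 178. No state change.
Op 9: write(P1, v1, 155). refcount(pp4)=1 -> write in place. 5 ppages; refcounts: pp0:1 pp1:1 pp2:2 pp3:1 pp4:1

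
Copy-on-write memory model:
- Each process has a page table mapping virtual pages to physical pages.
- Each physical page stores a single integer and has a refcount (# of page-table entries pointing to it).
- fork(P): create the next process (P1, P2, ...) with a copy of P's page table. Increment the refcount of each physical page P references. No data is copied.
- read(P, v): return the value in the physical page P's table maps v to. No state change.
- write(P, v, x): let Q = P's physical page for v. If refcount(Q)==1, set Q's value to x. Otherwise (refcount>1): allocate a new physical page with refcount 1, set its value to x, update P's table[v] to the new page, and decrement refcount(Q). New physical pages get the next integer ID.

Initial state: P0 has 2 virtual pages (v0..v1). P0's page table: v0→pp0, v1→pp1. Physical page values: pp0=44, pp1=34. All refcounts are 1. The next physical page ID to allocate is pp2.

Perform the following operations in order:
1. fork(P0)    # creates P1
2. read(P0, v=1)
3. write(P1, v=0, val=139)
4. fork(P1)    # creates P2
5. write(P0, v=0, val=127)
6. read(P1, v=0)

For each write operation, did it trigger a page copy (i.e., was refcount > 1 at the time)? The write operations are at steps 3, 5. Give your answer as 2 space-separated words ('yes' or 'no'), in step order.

Op 1: fork(P0) -> P1. 2 ppages; refcounts: pp0:2 pp1:2
Op 2: read(P0, v1) -> 34. No state change.
Op 3: write(P1, v0, 139). refcount(pp0)=2>1 -> COPY to pp2. 3 ppages; refcounts: pp0:1 pp1:2 pp2:1
Op 4: fork(P1) -> P2. 3 ppages; refcounts: pp0:1 pp1:3 pp2:2
Op 5: write(P0, v0, 127). refcount(pp0)=1 -> write in place. 3 ppages; refcounts: pp0:1 pp1:3 pp2:2
Op 6: read(P1, v0) -> 139. No state change.

yes no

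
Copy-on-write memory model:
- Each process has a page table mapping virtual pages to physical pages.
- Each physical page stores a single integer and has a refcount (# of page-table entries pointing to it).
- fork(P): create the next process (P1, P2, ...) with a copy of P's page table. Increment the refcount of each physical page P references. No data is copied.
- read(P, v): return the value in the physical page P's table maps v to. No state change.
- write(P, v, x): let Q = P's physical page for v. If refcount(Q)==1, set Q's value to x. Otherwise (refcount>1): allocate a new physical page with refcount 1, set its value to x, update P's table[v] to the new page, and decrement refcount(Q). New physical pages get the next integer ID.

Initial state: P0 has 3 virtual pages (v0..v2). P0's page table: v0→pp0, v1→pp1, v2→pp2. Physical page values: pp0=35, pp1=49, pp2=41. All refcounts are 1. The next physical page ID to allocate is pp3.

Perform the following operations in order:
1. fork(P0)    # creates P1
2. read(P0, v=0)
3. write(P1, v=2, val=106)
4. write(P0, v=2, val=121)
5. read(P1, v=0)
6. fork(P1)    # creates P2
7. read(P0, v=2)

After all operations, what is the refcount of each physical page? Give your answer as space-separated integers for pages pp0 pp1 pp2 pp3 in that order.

Op 1: fork(P0) -> P1. 3 ppages; refcounts: pp0:2 pp1:2 pp2:2
Op 2: read(P0, v0) -> 35. No state change.
Op 3: write(P1, v2, 106). refcount(pp2)=2>1 -> COPY to pp3. 4 ppages; refcounts: pp0:2 pp1:2 pp2:1 pp3:1
Op 4: write(P0, v2, 121). refcount(pp2)=1 -> write in place. 4 ppages; refcounts: pp0:2 pp1:2 pp2:1 pp3:1
Op 5: read(P1, v0) -> 35. No state change.
Op 6: fork(P1) -> P2. 4 ppages; refcounts: pp0:3 pp1:3 pp2:1 pp3:2
Op 7: read(P0, v2) -> 121. No state change.

Answer: 3 3 1 2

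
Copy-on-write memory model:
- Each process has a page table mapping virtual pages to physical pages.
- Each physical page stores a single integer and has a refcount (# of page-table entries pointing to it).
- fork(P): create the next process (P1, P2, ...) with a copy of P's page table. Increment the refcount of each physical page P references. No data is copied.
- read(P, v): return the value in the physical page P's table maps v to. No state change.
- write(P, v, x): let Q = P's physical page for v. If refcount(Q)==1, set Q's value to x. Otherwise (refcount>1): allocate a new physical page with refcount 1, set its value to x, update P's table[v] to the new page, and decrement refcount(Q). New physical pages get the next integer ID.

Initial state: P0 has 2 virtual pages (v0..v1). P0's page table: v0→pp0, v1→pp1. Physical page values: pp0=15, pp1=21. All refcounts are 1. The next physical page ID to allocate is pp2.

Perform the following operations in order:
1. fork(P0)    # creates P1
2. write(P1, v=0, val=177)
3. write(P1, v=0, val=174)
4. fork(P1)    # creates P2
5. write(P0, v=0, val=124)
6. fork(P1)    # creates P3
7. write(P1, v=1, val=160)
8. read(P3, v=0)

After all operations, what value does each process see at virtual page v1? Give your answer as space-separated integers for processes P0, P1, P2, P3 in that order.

Op 1: fork(P0) -> P1. 2 ppages; refcounts: pp0:2 pp1:2
Op 2: write(P1, v0, 177). refcount(pp0)=2>1 -> COPY to pp2. 3 ppages; refcounts: pp0:1 pp1:2 pp2:1
Op 3: write(P1, v0, 174). refcount(pp2)=1 -> write in place. 3 ppages; refcounts: pp0:1 pp1:2 pp2:1
Op 4: fork(P1) -> P2. 3 ppages; refcounts: pp0:1 pp1:3 pp2:2
Op 5: write(P0, v0, 124). refcount(pp0)=1 -> write in place. 3 ppages; refcounts: pp0:1 pp1:3 pp2:2
Op 6: fork(P1) -> P3. 3 ppages; refcounts: pp0:1 pp1:4 pp2:3
Op 7: write(P1, v1, 160). refcount(pp1)=4>1 -> COPY to pp3. 4 ppages; refcounts: pp0:1 pp1:3 pp2:3 pp3:1
Op 8: read(P3, v0) -> 174. No state change.
P0: v1 -> pp1 = 21
P1: v1 -> pp3 = 160
P2: v1 -> pp1 = 21
P3: v1 -> pp1 = 21

Answer: 21 160 21 21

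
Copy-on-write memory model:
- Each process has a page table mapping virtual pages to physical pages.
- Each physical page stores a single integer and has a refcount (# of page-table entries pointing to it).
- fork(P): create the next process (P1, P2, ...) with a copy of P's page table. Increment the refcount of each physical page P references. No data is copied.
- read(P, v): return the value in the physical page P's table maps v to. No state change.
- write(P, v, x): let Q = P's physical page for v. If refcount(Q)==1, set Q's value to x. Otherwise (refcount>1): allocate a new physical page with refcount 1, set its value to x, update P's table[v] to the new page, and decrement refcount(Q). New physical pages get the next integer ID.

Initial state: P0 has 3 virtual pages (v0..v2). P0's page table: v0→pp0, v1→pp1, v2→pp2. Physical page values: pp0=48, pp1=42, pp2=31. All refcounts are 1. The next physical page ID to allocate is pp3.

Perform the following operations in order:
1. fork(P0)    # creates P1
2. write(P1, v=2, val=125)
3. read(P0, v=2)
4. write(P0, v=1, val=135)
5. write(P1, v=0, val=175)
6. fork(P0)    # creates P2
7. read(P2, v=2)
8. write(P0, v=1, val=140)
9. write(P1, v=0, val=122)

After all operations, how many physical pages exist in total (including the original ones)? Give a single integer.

Op 1: fork(P0) -> P1. 3 ppages; refcounts: pp0:2 pp1:2 pp2:2
Op 2: write(P1, v2, 125). refcount(pp2)=2>1 -> COPY to pp3. 4 ppages; refcounts: pp0:2 pp1:2 pp2:1 pp3:1
Op 3: read(P0, v2) -> 31. No state change.
Op 4: write(P0, v1, 135). refcount(pp1)=2>1 -> COPY to pp4. 5 ppages; refcounts: pp0:2 pp1:1 pp2:1 pp3:1 pp4:1
Op 5: write(P1, v0, 175). refcount(pp0)=2>1 -> COPY to pp5. 6 ppages; refcounts: pp0:1 pp1:1 pp2:1 pp3:1 pp4:1 pp5:1
Op 6: fork(P0) -> P2. 6 ppages; refcounts: pp0:2 pp1:1 pp2:2 pp3:1 pp4:2 pp5:1
Op 7: read(P2, v2) -> 31. No state change.
Op 8: write(P0, v1, 140). refcount(pp4)=2>1 -> COPY to pp6. 7 ppages; refcounts: pp0:2 pp1:1 pp2:2 pp3:1 pp4:1 pp5:1 pp6:1
Op 9: write(P1, v0, 122). refcount(pp5)=1 -> write in place. 7 ppages; refcounts: pp0:2 pp1:1 pp2:2 pp3:1 pp4:1 pp5:1 pp6:1

Answer: 7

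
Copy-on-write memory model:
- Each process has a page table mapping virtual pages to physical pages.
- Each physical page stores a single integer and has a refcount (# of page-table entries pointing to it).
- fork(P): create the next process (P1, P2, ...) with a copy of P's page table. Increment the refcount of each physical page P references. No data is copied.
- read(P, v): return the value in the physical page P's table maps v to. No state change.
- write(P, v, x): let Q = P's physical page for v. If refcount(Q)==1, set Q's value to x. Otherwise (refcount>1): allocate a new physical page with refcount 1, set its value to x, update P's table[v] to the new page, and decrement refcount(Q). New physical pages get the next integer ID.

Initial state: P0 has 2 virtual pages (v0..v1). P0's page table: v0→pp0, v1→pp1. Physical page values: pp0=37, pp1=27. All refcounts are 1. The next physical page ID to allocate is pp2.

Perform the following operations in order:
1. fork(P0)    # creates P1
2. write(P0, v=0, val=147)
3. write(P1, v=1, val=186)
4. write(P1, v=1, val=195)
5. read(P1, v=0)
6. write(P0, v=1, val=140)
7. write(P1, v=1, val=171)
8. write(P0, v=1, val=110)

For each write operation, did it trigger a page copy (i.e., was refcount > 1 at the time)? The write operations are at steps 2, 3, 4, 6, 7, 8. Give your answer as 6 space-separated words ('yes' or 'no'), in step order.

Op 1: fork(P0) -> P1. 2 ppages; refcounts: pp0:2 pp1:2
Op 2: write(P0, v0, 147). refcount(pp0)=2>1 -> COPY to pp2. 3 ppages; refcounts: pp0:1 pp1:2 pp2:1
Op 3: write(P1, v1, 186). refcount(pp1)=2>1 -> COPY to pp3. 4 ppages; refcounts: pp0:1 pp1:1 pp2:1 pp3:1
Op 4: write(P1, v1, 195). refcount(pp3)=1 -> write in place. 4 ppages; refcounts: pp0:1 pp1:1 pp2:1 pp3:1
Op 5: read(P1, v0) -> 37. No state change.
Op 6: write(P0, v1, 140). refcount(pp1)=1 -> write in place. 4 ppages; refcounts: pp0:1 pp1:1 pp2:1 pp3:1
Op 7: write(P1, v1, 171). refcount(pp3)=1 -> write in place. 4 ppages; refcounts: pp0:1 pp1:1 pp2:1 pp3:1
Op 8: write(P0, v1, 110). refcount(pp1)=1 -> write in place. 4 ppages; refcounts: pp0:1 pp1:1 pp2:1 pp3:1

yes yes no no no no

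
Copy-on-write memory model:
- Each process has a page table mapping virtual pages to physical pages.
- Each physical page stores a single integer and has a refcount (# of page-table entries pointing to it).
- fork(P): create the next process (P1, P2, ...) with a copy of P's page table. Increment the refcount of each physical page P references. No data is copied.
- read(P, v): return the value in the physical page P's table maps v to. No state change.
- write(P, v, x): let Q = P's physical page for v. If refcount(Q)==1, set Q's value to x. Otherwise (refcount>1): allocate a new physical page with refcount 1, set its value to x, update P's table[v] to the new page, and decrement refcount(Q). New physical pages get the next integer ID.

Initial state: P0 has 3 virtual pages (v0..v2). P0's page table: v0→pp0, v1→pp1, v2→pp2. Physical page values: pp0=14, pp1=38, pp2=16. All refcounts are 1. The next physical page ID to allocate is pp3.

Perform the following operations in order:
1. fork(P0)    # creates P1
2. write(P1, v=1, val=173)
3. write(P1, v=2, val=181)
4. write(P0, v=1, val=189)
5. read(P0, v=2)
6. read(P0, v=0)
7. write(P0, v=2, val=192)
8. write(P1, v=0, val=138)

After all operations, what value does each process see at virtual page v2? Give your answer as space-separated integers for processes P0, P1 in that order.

Answer: 192 181

Derivation:
Op 1: fork(P0) -> P1. 3 ppages; refcounts: pp0:2 pp1:2 pp2:2
Op 2: write(P1, v1, 173). refcount(pp1)=2>1 -> COPY to pp3. 4 ppages; refcounts: pp0:2 pp1:1 pp2:2 pp3:1
Op 3: write(P1, v2, 181). refcount(pp2)=2>1 -> COPY to pp4. 5 ppages; refcounts: pp0:2 pp1:1 pp2:1 pp3:1 pp4:1
Op 4: write(P0, v1, 189). refcount(pp1)=1 -> write in place. 5 ppages; refcounts: pp0:2 pp1:1 pp2:1 pp3:1 pp4:1
Op 5: read(P0, v2) -> 16. No state change.
Op 6: read(P0, v0) -> 14. No state change.
Op 7: write(P0, v2, 192). refcount(pp2)=1 -> write in place. 5 ppages; refcounts: pp0:2 pp1:1 pp2:1 pp3:1 pp4:1
Op 8: write(P1, v0, 138). refcount(pp0)=2>1 -> COPY to pp5. 6 ppages; refcounts: pp0:1 pp1:1 pp2:1 pp3:1 pp4:1 pp5:1
P0: v2 -> pp2 = 192
P1: v2 -> pp4 = 181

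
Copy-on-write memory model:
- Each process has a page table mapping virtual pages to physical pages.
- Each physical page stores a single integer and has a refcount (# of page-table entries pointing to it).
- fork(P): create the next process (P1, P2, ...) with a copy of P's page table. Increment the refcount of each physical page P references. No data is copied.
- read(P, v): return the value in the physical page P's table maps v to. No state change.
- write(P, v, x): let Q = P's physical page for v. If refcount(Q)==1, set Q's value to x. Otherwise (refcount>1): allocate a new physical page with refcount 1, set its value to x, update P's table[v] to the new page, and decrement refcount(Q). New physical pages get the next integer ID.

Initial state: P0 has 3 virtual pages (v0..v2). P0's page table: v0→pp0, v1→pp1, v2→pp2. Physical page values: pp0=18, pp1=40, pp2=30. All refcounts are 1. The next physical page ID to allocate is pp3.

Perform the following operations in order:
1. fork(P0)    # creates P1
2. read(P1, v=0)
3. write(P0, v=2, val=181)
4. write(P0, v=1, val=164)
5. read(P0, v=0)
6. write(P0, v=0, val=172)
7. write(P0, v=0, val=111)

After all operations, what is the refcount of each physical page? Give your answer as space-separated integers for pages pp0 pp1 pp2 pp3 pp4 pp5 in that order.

Answer: 1 1 1 1 1 1

Derivation:
Op 1: fork(P0) -> P1. 3 ppages; refcounts: pp0:2 pp1:2 pp2:2
Op 2: read(P1, v0) -> 18. No state change.
Op 3: write(P0, v2, 181). refcount(pp2)=2>1 -> COPY to pp3. 4 ppages; refcounts: pp0:2 pp1:2 pp2:1 pp3:1
Op 4: write(P0, v1, 164). refcount(pp1)=2>1 -> COPY to pp4. 5 ppages; refcounts: pp0:2 pp1:1 pp2:1 pp3:1 pp4:1
Op 5: read(P0, v0) -> 18. No state change.
Op 6: write(P0, v0, 172). refcount(pp0)=2>1 -> COPY to pp5. 6 ppages; refcounts: pp0:1 pp1:1 pp2:1 pp3:1 pp4:1 pp5:1
Op 7: write(P0, v0, 111). refcount(pp5)=1 -> write in place. 6 ppages; refcounts: pp0:1 pp1:1 pp2:1 pp3:1 pp4:1 pp5:1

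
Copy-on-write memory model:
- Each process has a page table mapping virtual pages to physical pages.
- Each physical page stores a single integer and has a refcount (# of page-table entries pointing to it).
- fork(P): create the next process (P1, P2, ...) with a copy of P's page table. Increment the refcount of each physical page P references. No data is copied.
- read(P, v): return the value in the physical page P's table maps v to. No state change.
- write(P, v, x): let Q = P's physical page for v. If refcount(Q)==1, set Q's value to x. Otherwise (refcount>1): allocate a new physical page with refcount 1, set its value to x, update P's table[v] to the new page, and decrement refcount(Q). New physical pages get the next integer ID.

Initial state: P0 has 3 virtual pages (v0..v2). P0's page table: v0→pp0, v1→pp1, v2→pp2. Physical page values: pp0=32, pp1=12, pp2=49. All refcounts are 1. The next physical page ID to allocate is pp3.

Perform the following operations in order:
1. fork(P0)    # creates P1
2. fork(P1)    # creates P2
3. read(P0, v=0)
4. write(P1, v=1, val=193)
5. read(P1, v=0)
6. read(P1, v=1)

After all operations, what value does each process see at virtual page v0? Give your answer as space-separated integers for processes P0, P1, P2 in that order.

Op 1: fork(P0) -> P1. 3 ppages; refcounts: pp0:2 pp1:2 pp2:2
Op 2: fork(P1) -> P2. 3 ppages; refcounts: pp0:3 pp1:3 pp2:3
Op 3: read(P0, v0) -> 32. No state change.
Op 4: write(P1, v1, 193). refcount(pp1)=3>1 -> COPY to pp3. 4 ppages; refcounts: pp0:3 pp1:2 pp2:3 pp3:1
Op 5: read(P1, v0) -> 32. No state change.
Op 6: read(P1, v1) -> 193. No state change.
P0: v0 -> pp0 = 32
P1: v0 -> pp0 = 32
P2: v0 -> pp0 = 32

Answer: 32 32 32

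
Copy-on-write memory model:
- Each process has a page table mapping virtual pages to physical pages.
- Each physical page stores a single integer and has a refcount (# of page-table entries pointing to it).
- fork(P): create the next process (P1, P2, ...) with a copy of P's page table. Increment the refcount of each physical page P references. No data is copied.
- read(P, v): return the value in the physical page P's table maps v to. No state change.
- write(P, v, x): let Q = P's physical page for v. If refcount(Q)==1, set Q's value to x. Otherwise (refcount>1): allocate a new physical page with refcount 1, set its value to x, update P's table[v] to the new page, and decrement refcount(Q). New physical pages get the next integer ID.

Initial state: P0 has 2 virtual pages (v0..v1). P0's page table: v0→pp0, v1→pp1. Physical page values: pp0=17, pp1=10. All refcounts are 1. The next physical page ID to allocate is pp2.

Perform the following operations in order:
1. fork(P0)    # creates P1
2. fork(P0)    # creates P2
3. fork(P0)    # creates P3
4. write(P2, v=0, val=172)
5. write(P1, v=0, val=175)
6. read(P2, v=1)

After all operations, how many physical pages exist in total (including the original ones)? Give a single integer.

Answer: 4

Derivation:
Op 1: fork(P0) -> P1. 2 ppages; refcounts: pp0:2 pp1:2
Op 2: fork(P0) -> P2. 2 ppages; refcounts: pp0:3 pp1:3
Op 3: fork(P0) -> P3. 2 ppages; refcounts: pp0:4 pp1:4
Op 4: write(P2, v0, 172). refcount(pp0)=4>1 -> COPY to pp2. 3 ppages; refcounts: pp0:3 pp1:4 pp2:1
Op 5: write(P1, v0, 175). refcount(pp0)=3>1 -> COPY to pp3. 4 ppages; refcounts: pp0:2 pp1:4 pp2:1 pp3:1
Op 6: read(P2, v1) -> 10. No state change.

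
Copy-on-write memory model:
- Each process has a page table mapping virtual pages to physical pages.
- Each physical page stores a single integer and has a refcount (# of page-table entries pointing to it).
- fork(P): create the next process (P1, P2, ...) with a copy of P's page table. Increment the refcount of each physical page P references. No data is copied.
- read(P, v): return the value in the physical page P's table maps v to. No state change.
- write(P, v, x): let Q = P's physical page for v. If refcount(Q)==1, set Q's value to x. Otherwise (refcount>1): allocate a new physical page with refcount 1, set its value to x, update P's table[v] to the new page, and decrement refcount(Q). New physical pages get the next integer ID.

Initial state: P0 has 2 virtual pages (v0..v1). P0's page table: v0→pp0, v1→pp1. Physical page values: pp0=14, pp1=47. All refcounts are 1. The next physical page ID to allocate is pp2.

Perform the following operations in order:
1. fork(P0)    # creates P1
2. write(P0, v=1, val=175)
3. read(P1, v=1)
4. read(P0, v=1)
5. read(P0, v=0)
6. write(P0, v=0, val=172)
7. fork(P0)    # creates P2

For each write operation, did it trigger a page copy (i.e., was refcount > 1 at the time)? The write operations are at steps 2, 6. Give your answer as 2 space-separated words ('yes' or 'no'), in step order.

Op 1: fork(P0) -> P1. 2 ppages; refcounts: pp0:2 pp1:2
Op 2: write(P0, v1, 175). refcount(pp1)=2>1 -> COPY to pp2. 3 ppages; refcounts: pp0:2 pp1:1 pp2:1
Op 3: read(P1, v1) -> 47. No state change.
Op 4: read(P0, v1) -> 175. No state change.
Op 5: read(P0, v0) -> 14. No state change.
Op 6: write(P0, v0, 172). refcount(pp0)=2>1 -> COPY to pp3. 4 ppages; refcounts: pp0:1 pp1:1 pp2:1 pp3:1
Op 7: fork(P0) -> P2. 4 ppages; refcounts: pp0:1 pp1:1 pp2:2 pp3:2

yes yes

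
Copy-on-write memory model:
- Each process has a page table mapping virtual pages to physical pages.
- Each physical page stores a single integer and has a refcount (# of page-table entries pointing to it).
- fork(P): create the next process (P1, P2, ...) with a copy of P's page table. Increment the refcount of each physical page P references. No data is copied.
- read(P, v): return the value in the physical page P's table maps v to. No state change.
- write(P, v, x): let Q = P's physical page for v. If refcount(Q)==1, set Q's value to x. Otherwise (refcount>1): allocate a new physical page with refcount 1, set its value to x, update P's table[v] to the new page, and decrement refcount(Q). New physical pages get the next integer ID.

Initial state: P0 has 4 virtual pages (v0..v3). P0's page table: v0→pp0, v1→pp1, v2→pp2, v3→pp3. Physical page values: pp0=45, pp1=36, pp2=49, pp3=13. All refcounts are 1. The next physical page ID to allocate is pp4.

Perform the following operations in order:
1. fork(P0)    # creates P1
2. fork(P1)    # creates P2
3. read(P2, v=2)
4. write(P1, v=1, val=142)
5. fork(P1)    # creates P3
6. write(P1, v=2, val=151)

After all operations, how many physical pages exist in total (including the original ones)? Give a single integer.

Answer: 6

Derivation:
Op 1: fork(P0) -> P1. 4 ppages; refcounts: pp0:2 pp1:2 pp2:2 pp3:2
Op 2: fork(P1) -> P2. 4 ppages; refcounts: pp0:3 pp1:3 pp2:3 pp3:3
Op 3: read(P2, v2) -> 49. No state change.
Op 4: write(P1, v1, 142). refcount(pp1)=3>1 -> COPY to pp4. 5 ppages; refcounts: pp0:3 pp1:2 pp2:3 pp3:3 pp4:1
Op 5: fork(P1) -> P3. 5 ppages; refcounts: pp0:4 pp1:2 pp2:4 pp3:4 pp4:2
Op 6: write(P1, v2, 151). refcount(pp2)=4>1 -> COPY to pp5. 6 ppages; refcounts: pp0:4 pp1:2 pp2:3 pp3:4 pp4:2 pp5:1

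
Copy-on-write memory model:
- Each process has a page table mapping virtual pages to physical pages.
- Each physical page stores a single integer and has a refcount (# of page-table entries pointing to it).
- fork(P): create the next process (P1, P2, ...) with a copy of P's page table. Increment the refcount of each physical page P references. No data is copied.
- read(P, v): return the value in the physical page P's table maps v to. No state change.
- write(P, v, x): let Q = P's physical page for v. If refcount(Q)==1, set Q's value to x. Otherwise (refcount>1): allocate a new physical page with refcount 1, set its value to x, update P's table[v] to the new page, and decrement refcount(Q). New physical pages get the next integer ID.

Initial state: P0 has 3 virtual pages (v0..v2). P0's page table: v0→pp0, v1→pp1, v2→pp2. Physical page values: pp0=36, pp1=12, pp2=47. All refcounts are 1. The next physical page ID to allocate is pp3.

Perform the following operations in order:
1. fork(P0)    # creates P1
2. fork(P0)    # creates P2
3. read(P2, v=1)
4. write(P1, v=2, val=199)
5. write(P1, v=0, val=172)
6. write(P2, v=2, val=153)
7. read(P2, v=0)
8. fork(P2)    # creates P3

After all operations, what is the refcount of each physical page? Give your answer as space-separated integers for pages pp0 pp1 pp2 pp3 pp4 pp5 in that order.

Op 1: fork(P0) -> P1. 3 ppages; refcounts: pp0:2 pp1:2 pp2:2
Op 2: fork(P0) -> P2. 3 ppages; refcounts: pp0:3 pp1:3 pp2:3
Op 3: read(P2, v1) -> 12. No state change.
Op 4: write(P1, v2, 199). refcount(pp2)=3>1 -> COPY to pp3. 4 ppages; refcounts: pp0:3 pp1:3 pp2:2 pp3:1
Op 5: write(P1, v0, 172). refcount(pp0)=3>1 -> COPY to pp4. 5 ppages; refcounts: pp0:2 pp1:3 pp2:2 pp3:1 pp4:1
Op 6: write(P2, v2, 153). refcount(pp2)=2>1 -> COPY to pp5. 6 ppages; refcounts: pp0:2 pp1:3 pp2:1 pp3:1 pp4:1 pp5:1
Op 7: read(P2, v0) -> 36. No state change.
Op 8: fork(P2) -> P3. 6 ppages; refcounts: pp0:3 pp1:4 pp2:1 pp3:1 pp4:1 pp5:2

Answer: 3 4 1 1 1 2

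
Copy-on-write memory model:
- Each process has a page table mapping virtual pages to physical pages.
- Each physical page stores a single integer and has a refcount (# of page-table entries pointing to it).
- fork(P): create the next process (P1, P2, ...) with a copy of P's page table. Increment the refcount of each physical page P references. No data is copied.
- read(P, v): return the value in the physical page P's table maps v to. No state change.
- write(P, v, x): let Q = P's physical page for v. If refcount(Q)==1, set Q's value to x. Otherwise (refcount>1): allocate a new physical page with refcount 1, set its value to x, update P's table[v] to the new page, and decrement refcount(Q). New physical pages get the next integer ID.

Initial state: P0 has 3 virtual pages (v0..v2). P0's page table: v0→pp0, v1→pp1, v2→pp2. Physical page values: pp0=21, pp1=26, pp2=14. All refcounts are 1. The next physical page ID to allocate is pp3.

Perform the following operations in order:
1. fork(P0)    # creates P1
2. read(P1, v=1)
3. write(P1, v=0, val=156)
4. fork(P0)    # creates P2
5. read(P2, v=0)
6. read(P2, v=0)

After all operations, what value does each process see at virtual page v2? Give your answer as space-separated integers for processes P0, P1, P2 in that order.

Op 1: fork(P0) -> P1. 3 ppages; refcounts: pp0:2 pp1:2 pp2:2
Op 2: read(P1, v1) -> 26. No state change.
Op 3: write(P1, v0, 156). refcount(pp0)=2>1 -> COPY to pp3. 4 ppages; refcounts: pp0:1 pp1:2 pp2:2 pp3:1
Op 4: fork(P0) -> P2. 4 ppages; refcounts: pp0:2 pp1:3 pp2:3 pp3:1
Op 5: read(P2, v0) -> 21. No state change.
Op 6: read(P2, v0) -> 21. No state change.
P0: v2 -> pp2 = 14
P1: v2 -> pp2 = 14
P2: v2 -> pp2 = 14

Answer: 14 14 14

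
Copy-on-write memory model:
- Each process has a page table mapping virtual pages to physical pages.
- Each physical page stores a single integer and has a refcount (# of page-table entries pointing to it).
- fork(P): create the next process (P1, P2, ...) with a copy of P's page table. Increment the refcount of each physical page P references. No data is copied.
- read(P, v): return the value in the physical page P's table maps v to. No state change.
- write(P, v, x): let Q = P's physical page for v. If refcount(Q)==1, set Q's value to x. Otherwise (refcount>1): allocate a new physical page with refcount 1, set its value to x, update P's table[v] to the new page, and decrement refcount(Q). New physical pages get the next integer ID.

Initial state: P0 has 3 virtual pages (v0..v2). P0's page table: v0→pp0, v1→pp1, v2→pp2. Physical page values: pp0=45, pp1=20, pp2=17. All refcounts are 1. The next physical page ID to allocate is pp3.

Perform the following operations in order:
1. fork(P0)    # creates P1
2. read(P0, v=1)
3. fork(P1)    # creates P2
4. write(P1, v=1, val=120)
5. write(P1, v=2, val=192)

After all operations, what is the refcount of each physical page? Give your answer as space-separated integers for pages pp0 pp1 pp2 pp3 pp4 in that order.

Op 1: fork(P0) -> P1. 3 ppages; refcounts: pp0:2 pp1:2 pp2:2
Op 2: read(P0, v1) -> 20. No state change.
Op 3: fork(P1) -> P2. 3 ppages; refcounts: pp0:3 pp1:3 pp2:3
Op 4: write(P1, v1, 120). refcount(pp1)=3>1 -> COPY to pp3. 4 ppages; refcounts: pp0:3 pp1:2 pp2:3 pp3:1
Op 5: write(P1, v2, 192). refcount(pp2)=3>1 -> COPY to pp4. 5 ppages; refcounts: pp0:3 pp1:2 pp2:2 pp3:1 pp4:1

Answer: 3 2 2 1 1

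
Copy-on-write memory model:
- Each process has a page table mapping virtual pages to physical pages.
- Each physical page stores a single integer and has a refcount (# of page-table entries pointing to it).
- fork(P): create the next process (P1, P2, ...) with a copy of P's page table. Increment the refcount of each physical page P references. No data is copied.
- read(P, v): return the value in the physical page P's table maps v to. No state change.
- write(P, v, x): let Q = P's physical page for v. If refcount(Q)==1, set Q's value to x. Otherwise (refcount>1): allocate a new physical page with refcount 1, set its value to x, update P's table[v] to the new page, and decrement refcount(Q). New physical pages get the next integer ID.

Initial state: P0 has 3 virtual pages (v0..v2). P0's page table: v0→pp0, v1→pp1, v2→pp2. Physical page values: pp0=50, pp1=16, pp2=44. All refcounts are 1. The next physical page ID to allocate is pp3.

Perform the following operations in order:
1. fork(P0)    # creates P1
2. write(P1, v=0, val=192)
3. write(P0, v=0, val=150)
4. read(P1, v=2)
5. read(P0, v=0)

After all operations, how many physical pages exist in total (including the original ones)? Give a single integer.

Op 1: fork(P0) -> P1. 3 ppages; refcounts: pp0:2 pp1:2 pp2:2
Op 2: write(P1, v0, 192). refcount(pp0)=2>1 -> COPY to pp3. 4 ppages; refcounts: pp0:1 pp1:2 pp2:2 pp3:1
Op 3: write(P0, v0, 150). refcount(pp0)=1 -> write in place. 4 ppages; refcounts: pp0:1 pp1:2 pp2:2 pp3:1
Op 4: read(P1, v2) -> 44. No state change.
Op 5: read(P0, v0) -> 150. No state change.

Answer: 4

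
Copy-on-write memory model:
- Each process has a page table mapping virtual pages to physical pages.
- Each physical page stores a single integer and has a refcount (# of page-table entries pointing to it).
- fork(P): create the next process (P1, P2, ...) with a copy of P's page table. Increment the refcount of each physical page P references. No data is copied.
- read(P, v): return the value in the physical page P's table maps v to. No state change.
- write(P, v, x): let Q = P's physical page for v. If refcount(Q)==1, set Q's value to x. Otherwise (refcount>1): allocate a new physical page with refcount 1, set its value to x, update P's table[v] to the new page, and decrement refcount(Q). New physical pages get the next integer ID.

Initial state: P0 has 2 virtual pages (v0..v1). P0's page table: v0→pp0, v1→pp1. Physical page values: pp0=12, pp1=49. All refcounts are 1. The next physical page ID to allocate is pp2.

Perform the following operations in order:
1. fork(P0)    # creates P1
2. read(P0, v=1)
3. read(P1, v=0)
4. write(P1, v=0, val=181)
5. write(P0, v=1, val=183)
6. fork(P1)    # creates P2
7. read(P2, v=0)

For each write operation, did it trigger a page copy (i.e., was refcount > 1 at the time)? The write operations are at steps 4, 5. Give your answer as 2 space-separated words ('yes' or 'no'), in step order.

Op 1: fork(P0) -> P1. 2 ppages; refcounts: pp0:2 pp1:2
Op 2: read(P0, v1) -> 49. No state change.
Op 3: read(P1, v0) -> 12. No state change.
Op 4: write(P1, v0, 181). refcount(pp0)=2>1 -> COPY to pp2. 3 ppages; refcounts: pp0:1 pp1:2 pp2:1
Op 5: write(P0, v1, 183). refcount(pp1)=2>1 -> COPY to pp3. 4 ppages; refcounts: pp0:1 pp1:1 pp2:1 pp3:1
Op 6: fork(P1) -> P2. 4 ppages; refcounts: pp0:1 pp1:2 pp2:2 pp3:1
Op 7: read(P2, v0) -> 181. No state change.

yes yes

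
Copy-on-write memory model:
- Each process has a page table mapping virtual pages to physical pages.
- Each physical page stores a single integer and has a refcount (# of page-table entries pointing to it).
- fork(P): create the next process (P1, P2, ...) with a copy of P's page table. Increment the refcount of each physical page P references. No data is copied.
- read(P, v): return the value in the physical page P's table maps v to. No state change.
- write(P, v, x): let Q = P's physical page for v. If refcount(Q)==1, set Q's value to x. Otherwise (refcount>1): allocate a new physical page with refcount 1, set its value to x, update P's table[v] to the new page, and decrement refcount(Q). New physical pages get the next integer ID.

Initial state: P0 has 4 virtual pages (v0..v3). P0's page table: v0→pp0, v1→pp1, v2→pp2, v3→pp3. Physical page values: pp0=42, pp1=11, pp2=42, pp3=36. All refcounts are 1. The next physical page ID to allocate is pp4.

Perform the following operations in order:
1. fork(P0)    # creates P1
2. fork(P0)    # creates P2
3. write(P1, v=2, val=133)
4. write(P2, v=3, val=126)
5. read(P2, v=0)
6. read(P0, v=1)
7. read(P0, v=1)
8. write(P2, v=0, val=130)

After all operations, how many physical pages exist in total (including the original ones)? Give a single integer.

Answer: 7

Derivation:
Op 1: fork(P0) -> P1. 4 ppages; refcounts: pp0:2 pp1:2 pp2:2 pp3:2
Op 2: fork(P0) -> P2. 4 ppages; refcounts: pp0:3 pp1:3 pp2:3 pp3:3
Op 3: write(P1, v2, 133). refcount(pp2)=3>1 -> COPY to pp4. 5 ppages; refcounts: pp0:3 pp1:3 pp2:2 pp3:3 pp4:1
Op 4: write(P2, v3, 126). refcount(pp3)=3>1 -> COPY to pp5. 6 ppages; refcounts: pp0:3 pp1:3 pp2:2 pp3:2 pp4:1 pp5:1
Op 5: read(P2, v0) -> 42. No state change.
Op 6: read(P0, v1) -> 11. No state change.
Op 7: read(P0, v1) -> 11. No state change.
Op 8: write(P2, v0, 130). refcount(pp0)=3>1 -> COPY to pp6. 7 ppages; refcounts: pp0:2 pp1:3 pp2:2 pp3:2 pp4:1 pp5:1 pp6:1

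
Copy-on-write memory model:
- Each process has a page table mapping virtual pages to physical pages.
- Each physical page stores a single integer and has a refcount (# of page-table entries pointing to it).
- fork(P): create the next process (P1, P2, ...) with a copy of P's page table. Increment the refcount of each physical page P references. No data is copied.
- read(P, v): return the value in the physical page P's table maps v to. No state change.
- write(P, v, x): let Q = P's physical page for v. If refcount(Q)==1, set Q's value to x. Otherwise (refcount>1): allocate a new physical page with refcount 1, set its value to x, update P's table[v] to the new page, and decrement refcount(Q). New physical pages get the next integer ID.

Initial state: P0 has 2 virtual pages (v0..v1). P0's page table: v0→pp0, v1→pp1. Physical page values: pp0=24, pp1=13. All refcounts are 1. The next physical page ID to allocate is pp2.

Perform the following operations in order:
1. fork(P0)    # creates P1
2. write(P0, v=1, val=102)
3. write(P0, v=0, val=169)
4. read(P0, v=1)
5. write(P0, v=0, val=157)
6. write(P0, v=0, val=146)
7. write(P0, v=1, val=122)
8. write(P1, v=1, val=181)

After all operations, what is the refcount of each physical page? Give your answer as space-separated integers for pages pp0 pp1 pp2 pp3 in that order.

Op 1: fork(P0) -> P1. 2 ppages; refcounts: pp0:2 pp1:2
Op 2: write(P0, v1, 102). refcount(pp1)=2>1 -> COPY to pp2. 3 ppages; refcounts: pp0:2 pp1:1 pp2:1
Op 3: write(P0, v0, 169). refcount(pp0)=2>1 -> COPY to pp3. 4 ppages; refcounts: pp0:1 pp1:1 pp2:1 pp3:1
Op 4: read(P0, v1) -> 102. No state change.
Op 5: write(P0, v0, 157). refcount(pp3)=1 -> write in place. 4 ppages; refcounts: pp0:1 pp1:1 pp2:1 pp3:1
Op 6: write(P0, v0, 146). refcount(pp3)=1 -> write in place. 4 ppages; refcounts: pp0:1 pp1:1 pp2:1 pp3:1
Op 7: write(P0, v1, 122). refcount(pp2)=1 -> write in place. 4 ppages; refcounts: pp0:1 pp1:1 pp2:1 pp3:1
Op 8: write(P1, v1, 181). refcount(pp1)=1 -> write in place. 4 ppages; refcounts: pp0:1 pp1:1 pp2:1 pp3:1

Answer: 1 1 1 1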